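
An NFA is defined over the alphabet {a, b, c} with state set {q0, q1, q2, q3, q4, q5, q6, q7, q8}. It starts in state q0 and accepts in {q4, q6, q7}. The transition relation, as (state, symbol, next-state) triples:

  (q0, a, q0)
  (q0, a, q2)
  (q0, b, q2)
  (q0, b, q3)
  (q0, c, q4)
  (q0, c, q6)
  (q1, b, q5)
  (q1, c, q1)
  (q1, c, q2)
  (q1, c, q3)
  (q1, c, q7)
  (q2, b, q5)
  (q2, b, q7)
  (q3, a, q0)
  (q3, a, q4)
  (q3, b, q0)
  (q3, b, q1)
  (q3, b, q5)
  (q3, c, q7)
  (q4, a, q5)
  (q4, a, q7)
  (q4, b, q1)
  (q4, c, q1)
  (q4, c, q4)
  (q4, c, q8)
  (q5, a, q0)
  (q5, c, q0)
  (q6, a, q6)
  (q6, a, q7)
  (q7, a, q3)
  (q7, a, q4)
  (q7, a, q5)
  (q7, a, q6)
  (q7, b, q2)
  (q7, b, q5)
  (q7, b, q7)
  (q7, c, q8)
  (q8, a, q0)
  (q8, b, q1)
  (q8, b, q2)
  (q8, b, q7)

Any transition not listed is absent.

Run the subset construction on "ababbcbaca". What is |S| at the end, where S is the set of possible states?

7

Start in {q0}.
Read 'a': q0→{q0, q2}; now {q0, q2}.
Read 'b': q0→{q2, q3}, q2→{q5, q7}; now {q2, q3, q5, q7}.
Read 'a': q2→∅, q3→{q0, q4}, q5→{q0}, q7→{q3, q4, q5, q6}; now {q0, q3, q4, q5, q6}.
Read 'b': q0→{q2, q3}, q3→{q0, q1, q5}, q4→{q1}, q5→∅, q6→∅; now {q0, q1, q2, q3, q5}.
Read 'b': q0→{q2, q3}, q1→{q5}, q2→{q5, q7}, q3→{q0, q1, q5}, q5→∅; now {q0, q1, q2, q3, q5, q7}.
Read 'c': q0→{q4, q6}, q1→{q1, q2, q3, q7}, q2→∅, q3→{q7}, q5→{q0}, q7→{q8}; now {q0, q1, q2, q3, q4, q6, q7, q8}.
Read 'b': q0→{q2, q3}, q1→{q5}, q2→{q5, q7}, q3→{q0, q1, q5}, q4→{q1}, q6→∅, q7→{q2, q5, q7}, q8→{q1, q2, q7}; now {q0, q1, q2, q3, q5, q7}.
Read 'a': q0→{q0, q2}, q1→∅, q2→∅, q3→{q0, q4}, q5→{q0}, q7→{q3, q4, q5, q6}; now {q0, q2, q3, q4, q5, q6}.
Read 'c': q0→{q4, q6}, q2→∅, q3→{q7}, q4→{q1, q4, q8}, q5→{q0}, q6→∅; now {q0, q1, q4, q6, q7, q8}.
Read 'a': q0→{q0, q2}, q1→∅, q4→{q5, q7}, q6→{q6, q7}, q7→{q3, q4, q5, q6}, q8→{q0}; now {q0, q2, q3, q4, q5, q6, q7}.
That set has 7 states.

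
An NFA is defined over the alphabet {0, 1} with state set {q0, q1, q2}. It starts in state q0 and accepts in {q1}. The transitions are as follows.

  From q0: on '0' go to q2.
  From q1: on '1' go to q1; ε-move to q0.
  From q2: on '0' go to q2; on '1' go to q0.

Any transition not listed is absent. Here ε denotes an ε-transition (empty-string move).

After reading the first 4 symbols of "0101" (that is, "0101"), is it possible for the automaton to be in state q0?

Yes

Start in {q0}.
Read '0': q0→{q2}; now {q2}.
Read '1': q2→{q0}; now {q0}.
Read '0': q0→{q2}; now {q2}.
Read '1': q2→{q0}; now {q0}.
State q0 is in {q0}.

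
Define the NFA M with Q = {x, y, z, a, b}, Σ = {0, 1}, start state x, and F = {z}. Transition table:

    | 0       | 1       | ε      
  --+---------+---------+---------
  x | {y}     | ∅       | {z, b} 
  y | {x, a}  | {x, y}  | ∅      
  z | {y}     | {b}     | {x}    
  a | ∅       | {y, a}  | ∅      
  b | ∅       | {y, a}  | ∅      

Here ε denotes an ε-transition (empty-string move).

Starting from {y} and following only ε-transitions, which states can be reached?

{y}

Begin with {y}.
No ε-moves leave this set, so the closure equals the set itself.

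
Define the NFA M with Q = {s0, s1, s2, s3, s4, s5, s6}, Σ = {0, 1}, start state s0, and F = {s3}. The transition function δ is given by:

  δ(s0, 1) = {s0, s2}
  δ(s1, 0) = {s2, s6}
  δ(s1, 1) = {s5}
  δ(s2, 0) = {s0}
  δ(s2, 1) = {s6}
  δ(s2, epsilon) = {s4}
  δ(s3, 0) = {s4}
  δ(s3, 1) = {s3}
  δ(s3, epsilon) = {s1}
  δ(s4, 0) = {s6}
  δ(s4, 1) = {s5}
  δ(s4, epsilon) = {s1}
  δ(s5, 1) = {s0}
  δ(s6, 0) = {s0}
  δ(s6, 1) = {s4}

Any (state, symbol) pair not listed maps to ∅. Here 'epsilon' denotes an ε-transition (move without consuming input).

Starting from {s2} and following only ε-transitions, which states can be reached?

{s1, s2, s4}

Begin with {s2}.
ε-move s2 → s4; add s4.
ε-move s4 → s1; add s1.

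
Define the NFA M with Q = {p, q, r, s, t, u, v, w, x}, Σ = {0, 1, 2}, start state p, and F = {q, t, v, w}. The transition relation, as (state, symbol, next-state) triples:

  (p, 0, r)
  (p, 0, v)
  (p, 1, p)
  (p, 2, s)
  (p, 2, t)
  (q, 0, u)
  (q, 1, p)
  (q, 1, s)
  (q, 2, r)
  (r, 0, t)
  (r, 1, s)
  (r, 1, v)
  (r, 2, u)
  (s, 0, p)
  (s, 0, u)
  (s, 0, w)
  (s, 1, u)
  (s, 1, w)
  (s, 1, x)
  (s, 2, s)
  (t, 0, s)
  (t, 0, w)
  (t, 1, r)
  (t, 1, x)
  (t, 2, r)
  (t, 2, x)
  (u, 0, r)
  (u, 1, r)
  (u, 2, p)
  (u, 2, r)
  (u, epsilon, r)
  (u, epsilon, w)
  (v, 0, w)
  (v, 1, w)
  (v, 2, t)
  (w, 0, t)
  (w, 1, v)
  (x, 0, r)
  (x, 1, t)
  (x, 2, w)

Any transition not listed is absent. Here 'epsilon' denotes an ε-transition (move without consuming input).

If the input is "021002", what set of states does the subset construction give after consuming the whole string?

{r, s, t, u, w, x}

Start in {p}.
Read '0': p→{r, v}; now {r, v}.
Read '2': r→{u}, v→{t}; union {t, u}; ε-closure = {r, t, u, w}.
Read '1': r→{s, v}, t→{r, x}, u→{r}, w→{v}; now {r, s, v, x}.
Read '0': r→{t}, s→{p, u, w}, v→{w}, x→{r}; now {p, r, t, u, w}.
Read '0': p→{r, v}, r→{t}, t→{s, w}, u→{r}, w→{t}; now {r, s, t, v, w}.
Read '2': r→{u}, s→{s}, t→{r, x}, v→{t}, w→∅; union {r, s, t, u, x}; ε-closure = {r, s, t, u, w, x}.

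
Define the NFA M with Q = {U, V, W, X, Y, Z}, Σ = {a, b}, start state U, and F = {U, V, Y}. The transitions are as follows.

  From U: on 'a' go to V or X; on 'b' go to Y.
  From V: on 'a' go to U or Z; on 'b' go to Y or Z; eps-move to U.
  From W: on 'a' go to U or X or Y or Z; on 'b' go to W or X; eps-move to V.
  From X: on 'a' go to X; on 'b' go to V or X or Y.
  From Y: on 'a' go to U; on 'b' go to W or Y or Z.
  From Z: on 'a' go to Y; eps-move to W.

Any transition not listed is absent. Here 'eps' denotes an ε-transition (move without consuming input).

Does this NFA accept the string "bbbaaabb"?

Start in {U}.
Read 'b': {U} → {Y}.
Read 'b': {Y} → {U, V, W, Y, Z}.
Read 'b': {U, V, W, Y, Z} → {U, V, W, X, Y, Z}.
Read 'a': {U, V, W, X, Y, Z} → {U, V, W, X, Y, Z}.
Read 'a': {U, V, W, X, Y, Z} → {U, V, W, X, Y, Z}.
Read 'a': {U, V, W, X, Y, Z} → {U, V, W, X, Y, Z}.
Read 'b': {U, V, W, X, Y, Z} → {U, V, W, X, Y, Z}.
Read 'b': {U, V, W, X, Y, Z} → {U, V, W, X, Y, Z}.
The final set {U, V, W, X, Y, Z} contains the accepting states U, V, Y.

Yes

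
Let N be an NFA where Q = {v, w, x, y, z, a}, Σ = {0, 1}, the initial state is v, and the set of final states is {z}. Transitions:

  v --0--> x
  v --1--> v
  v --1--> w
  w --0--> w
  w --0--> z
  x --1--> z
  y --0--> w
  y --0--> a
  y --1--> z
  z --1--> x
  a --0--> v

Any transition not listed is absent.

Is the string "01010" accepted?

Start in {v}.
Read '0': {v} → {x}.
Read '1': {x} → {z}.
Read '0': {z} → ∅.
The set is empty and remains empty for the remaining 2 symbols.
The final set ∅ contains no accepting state.

No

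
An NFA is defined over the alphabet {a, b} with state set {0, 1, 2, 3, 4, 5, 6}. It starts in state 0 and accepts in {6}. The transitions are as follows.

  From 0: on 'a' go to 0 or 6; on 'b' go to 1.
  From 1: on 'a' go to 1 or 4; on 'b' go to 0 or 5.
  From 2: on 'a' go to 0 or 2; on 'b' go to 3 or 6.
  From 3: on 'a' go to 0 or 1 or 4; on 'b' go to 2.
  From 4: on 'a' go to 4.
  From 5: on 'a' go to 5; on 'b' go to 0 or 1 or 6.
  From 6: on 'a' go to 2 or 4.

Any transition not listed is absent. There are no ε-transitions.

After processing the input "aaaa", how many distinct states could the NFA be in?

Start in {0}.
Read 'a': {0} → {0, 6}.
Read 'a': {0, 6} → {0, 2, 4, 6}.
Read 'a': {0, 2, 4, 6} → {0, 2, 4, 6}.
Read 'a': {0, 2, 4, 6} → {0, 2, 4, 6}.
That set has 4 states.

4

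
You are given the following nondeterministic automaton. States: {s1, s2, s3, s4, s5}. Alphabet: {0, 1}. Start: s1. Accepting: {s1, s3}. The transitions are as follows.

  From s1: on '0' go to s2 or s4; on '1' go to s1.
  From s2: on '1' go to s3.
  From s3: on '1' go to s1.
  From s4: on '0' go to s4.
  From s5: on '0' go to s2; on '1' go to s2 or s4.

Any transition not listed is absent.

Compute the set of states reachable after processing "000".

Start in {s1}.
Read '0': {s1} → {s2, s4}.
Read '0': {s2, s4} → {s4}.
Read '0': {s4} → {s4}.

{s4}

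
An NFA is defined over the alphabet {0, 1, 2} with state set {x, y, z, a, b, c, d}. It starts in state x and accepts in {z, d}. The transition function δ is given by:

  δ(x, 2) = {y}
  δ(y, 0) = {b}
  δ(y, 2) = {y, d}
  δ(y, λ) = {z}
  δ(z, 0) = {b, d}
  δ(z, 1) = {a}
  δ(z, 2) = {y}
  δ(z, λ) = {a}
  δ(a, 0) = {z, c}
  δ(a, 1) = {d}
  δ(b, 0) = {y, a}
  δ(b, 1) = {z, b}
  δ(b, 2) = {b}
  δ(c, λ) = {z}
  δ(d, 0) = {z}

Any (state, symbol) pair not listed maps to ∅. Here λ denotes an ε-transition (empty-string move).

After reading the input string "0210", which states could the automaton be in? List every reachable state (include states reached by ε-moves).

∅

Start in {x}.
Read '0': x→∅; now ∅.
The set is empty and remains empty for the remaining 3 symbols.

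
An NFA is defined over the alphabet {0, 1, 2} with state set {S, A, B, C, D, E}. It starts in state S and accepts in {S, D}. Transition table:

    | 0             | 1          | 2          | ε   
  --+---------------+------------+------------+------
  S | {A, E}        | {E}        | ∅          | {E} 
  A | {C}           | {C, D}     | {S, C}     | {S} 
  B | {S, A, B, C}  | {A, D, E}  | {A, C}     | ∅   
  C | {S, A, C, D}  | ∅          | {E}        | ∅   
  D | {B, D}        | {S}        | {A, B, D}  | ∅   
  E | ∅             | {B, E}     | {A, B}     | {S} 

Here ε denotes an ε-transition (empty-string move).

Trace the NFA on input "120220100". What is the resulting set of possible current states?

{S, A, B, C, D, E}

Start: ε-closure({S}) = {S, E}.
Read '1': {S, E} → {S, B, E}.
Read '2': {S, B, E} → {S, A, B, C, E}.
Read '0': {S, A, B, C, E} → {S, A, B, C, D, E}.
Read '2': {S, A, B, C, D, E} → {S, A, B, C, D, E}.
Read '2': {S, A, B, C, D, E} → {S, A, B, C, D, E}.
Read '0': {S, A, B, C, D, E} → {S, A, B, C, D, E}.
Read '1': {S, A, B, C, D, E} → {S, A, B, C, D, E}.
Read '0': {S, A, B, C, D, E} → {S, A, B, C, D, E}.
Read '0': {S, A, B, C, D, E} → {S, A, B, C, D, E}.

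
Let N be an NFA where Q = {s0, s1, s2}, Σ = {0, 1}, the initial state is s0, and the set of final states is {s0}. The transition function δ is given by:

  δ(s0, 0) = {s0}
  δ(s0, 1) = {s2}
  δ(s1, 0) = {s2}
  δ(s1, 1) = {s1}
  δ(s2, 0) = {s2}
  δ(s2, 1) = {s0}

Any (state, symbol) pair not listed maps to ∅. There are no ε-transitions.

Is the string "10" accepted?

No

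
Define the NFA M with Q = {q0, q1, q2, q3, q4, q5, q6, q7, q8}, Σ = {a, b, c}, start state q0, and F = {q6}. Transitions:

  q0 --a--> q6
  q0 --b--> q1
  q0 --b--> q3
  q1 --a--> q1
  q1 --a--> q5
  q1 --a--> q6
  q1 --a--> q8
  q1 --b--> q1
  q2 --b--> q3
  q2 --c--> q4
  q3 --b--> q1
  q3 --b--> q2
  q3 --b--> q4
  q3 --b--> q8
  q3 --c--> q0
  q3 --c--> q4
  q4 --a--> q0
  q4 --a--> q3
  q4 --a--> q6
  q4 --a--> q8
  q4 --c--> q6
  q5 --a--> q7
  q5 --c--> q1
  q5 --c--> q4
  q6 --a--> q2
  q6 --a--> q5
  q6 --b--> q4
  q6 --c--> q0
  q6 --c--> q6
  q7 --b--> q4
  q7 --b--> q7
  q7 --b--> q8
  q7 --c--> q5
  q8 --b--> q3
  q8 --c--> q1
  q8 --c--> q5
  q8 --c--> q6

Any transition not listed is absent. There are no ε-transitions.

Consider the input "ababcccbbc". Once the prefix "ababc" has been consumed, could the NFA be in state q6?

Start in {q0}.
Read 'a': q0→{q6}; now {q6}.
Read 'b': q6→{q4}; now {q4}.
Read 'a': q4→{q0, q3, q6, q8}; now {q0, q3, q6, q8}.
Read 'b': q0→{q1, q3}, q3→{q1, q2, q4, q8}, q6→{q4}, q8→{q3}; now {q1, q2, q3, q4, q8}.
Read 'c': q1→∅, q2→{q4}, q3→{q0, q4}, q4→{q6}, q8→{q1, q5, q6}; now {q0, q1, q4, q5, q6}.
State q6 is in {q0, q1, q4, q5, q6}.

Yes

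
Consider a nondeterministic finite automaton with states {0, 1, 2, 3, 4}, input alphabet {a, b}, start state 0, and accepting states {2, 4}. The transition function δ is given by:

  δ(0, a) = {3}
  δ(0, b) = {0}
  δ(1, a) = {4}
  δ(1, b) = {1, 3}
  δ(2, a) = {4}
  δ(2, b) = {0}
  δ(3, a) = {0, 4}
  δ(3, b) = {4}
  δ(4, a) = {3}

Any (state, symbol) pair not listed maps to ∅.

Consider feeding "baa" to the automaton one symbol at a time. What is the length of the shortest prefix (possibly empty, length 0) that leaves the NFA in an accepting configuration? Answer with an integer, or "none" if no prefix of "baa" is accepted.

3

Start in {0}.
Read 'b': 0→{0}; now {0}.
Read 'a': 0→{3}; now {3}.
Read 'a': 3→{0, 4}; now {0, 4}.
None of the earlier sets intersect F, but {0, 4} does.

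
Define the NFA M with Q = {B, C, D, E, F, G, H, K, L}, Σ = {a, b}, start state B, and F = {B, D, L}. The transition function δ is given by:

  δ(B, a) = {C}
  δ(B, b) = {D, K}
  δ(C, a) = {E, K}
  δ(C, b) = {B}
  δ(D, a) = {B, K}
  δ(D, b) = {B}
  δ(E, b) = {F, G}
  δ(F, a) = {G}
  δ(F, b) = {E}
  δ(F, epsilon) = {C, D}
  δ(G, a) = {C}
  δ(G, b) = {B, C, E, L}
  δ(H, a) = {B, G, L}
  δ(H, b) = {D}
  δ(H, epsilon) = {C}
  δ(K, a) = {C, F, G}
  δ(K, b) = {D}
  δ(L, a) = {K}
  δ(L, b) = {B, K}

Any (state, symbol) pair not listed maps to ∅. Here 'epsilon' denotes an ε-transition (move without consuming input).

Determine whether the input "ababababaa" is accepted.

Start in {B}.
Read 'a': B→{C}; now {C}.
Read 'b': C→{B}; now {B}.
Read 'a': B→{C}; now {C}.
Read 'b': C→{B}; now {B}.
Read 'a': B→{C}; now {C}.
Read 'b': C→{B}; now {B}.
Read 'a': B→{C}; now {C}.
Read 'b': C→{B}; now {B}.
Read 'a': B→{C}; now {C}.
Read 'a': C→{E, K}; now {E, K}.
The final set {E, K} contains no accepting state.

No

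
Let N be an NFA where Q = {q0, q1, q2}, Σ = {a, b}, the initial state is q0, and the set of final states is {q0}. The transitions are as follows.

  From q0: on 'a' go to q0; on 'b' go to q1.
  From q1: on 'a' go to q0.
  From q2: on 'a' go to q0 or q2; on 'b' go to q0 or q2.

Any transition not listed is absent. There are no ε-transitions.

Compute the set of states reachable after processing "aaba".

Start in {q0}.
Read 'a': q0→{q0}; now {q0}.
Read 'a': q0→{q0}; now {q0}.
Read 'b': q0→{q1}; now {q1}.
Read 'a': q1→{q0}; now {q0}.

{q0}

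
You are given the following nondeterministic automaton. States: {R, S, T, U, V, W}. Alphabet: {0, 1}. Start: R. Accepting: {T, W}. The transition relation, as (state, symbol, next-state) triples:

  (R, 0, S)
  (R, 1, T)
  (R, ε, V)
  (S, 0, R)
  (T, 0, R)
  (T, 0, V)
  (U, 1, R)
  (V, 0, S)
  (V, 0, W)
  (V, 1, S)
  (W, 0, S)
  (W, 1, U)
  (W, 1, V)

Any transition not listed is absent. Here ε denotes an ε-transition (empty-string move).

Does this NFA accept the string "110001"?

No

Start: ε-closure({R}) = {R, V}.
Read '1': {R, V} → {S, T}.
Read '1': {S, T} → ∅.
The set is empty and remains empty for the remaining 4 symbols.
The final set ∅ contains no accepting state.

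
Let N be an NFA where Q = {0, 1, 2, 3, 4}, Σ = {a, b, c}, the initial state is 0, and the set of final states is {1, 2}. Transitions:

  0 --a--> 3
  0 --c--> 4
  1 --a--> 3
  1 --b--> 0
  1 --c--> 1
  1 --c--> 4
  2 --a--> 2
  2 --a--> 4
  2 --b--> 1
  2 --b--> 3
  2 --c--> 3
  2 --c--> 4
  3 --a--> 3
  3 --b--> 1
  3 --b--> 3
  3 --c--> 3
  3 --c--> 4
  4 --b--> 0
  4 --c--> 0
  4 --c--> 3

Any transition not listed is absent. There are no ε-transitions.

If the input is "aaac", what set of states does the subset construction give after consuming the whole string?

Start in {0}.
Read 'a': 0→{3}; now {3}.
Read 'a': 3→{3}; now {3}.
Read 'a': 3→{3}; now {3}.
Read 'c': 3→{3, 4}; now {3, 4}.

{3, 4}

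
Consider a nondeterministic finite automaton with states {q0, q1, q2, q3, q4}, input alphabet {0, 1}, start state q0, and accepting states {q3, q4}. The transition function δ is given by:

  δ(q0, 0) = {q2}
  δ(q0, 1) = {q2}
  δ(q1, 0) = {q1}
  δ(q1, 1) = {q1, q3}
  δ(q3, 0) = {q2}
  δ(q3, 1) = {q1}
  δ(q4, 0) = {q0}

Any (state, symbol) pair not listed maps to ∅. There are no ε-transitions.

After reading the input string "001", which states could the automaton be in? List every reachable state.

Start in {q0}.
Read '0': q0→{q2}; now {q2}.
Read '0': q2→∅; now ∅.
The set is empty and remains empty for the remaining 1 symbol.

∅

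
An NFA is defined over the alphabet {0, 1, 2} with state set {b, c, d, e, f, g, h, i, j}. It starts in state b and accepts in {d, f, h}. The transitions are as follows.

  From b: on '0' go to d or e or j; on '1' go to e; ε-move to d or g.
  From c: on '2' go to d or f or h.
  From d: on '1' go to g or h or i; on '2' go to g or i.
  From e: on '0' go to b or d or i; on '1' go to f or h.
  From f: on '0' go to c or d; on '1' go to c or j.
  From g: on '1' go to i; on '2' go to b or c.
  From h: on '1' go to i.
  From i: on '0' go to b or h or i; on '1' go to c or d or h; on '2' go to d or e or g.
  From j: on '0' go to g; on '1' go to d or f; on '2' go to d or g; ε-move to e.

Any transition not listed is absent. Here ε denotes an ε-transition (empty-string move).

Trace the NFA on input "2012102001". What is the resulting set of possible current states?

Start: ε-closure({b}) = {b, d, g}.
Read '2': {b, d, g} → {b, c, d, g, i}.
Read '0': {b, c, d, g, i} → {b, d, e, g, h, i, j}.
Read '1': {b, d, e, g, h, i, j} → {c, d, e, f, g, h, i}.
Read '2': {c, d, e, f, g, h, i} → {b, c, d, e, f, g, h, i}.
Read '1': {b, c, d, e, f, g, h, i} → {c, d, e, f, g, h, i, j}.
Read '0': {c, d, e, f, g, h, i, j} → {b, c, d, g, h, i}.
Read '2': {b, c, d, g, h, i} → {b, c, d, e, f, g, h, i}.
Read '0': {b, c, d, e, f, g, h, i} → {b, c, d, e, g, h, i, j}.
Read '0': {b, c, d, e, g, h, i, j} → {b, d, e, g, h, i, j}.
Read '1': {b, d, e, g, h, i, j} → {c, d, e, f, g, h, i}.

{c, d, e, f, g, h, i}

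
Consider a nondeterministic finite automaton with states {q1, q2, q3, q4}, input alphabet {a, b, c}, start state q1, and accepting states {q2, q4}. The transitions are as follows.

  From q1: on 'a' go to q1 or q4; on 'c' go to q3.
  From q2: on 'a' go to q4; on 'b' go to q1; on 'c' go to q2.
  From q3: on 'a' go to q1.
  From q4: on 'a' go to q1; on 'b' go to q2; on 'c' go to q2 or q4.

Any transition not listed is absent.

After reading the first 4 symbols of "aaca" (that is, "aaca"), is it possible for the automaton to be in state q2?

No

Start in {q1}.
Read 'a': {q1} → {q1, q4}.
Read 'a': {q1, q4} → {q1, q4}.
Read 'c': {q1, q4} → {q2, q3, q4}.
Read 'a': {q2, q3, q4} → {q1, q4}.
State q2 is not in {q1, q4}.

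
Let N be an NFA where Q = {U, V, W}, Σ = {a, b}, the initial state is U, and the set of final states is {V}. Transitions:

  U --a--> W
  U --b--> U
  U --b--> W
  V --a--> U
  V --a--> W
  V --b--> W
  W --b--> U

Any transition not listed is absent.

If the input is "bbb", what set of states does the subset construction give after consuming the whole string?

{U, W}

Start in {U}.
Read 'b': U→{U, W}; now {U, W}.
Read 'b': U→{U, W}, W→{U}; now {U, W}.
Read 'b': U→{U, W}, W→{U}; now {U, W}.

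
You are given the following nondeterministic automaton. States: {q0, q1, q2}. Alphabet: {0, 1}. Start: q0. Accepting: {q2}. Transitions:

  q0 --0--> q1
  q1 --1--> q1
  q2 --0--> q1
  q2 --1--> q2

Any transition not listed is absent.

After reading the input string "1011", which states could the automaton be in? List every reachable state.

∅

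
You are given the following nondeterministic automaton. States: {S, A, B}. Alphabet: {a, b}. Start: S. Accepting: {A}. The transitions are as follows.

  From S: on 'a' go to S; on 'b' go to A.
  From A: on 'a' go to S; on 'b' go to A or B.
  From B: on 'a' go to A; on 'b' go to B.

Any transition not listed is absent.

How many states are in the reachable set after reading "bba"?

Start in {S}.
Read 'b': S→{A}; now {A}.
Read 'b': A→{A, B}; now {A, B}.
Read 'a': A→{S}, B→{A}; now {S, A}.
That set has 2 states.

2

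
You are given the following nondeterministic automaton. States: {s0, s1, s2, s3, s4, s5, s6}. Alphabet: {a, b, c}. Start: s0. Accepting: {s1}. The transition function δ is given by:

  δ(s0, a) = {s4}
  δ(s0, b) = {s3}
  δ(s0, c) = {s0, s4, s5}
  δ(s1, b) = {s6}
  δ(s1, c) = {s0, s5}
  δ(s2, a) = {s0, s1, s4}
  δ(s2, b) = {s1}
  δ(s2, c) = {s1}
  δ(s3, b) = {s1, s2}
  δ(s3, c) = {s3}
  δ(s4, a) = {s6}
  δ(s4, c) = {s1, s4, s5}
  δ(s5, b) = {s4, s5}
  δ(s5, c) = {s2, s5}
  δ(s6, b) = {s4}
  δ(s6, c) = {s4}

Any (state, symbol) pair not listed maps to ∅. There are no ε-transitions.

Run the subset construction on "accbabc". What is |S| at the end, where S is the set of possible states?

3

Start in {s0}.
Read 'a': {s0} → {s4}.
Read 'c': {s4} → {s1, s4, s5}.
Read 'c': {s1, s4, s5} → {s0, s1, s2, s4, s5}.
Read 'b': {s0, s1, s2, s4, s5} → {s1, s3, s4, s5, s6}.
Read 'a': {s1, s3, s4, s5, s6} → {s6}.
Read 'b': {s6} → {s4}.
Read 'c': {s4} → {s1, s4, s5}.
That set has 3 states.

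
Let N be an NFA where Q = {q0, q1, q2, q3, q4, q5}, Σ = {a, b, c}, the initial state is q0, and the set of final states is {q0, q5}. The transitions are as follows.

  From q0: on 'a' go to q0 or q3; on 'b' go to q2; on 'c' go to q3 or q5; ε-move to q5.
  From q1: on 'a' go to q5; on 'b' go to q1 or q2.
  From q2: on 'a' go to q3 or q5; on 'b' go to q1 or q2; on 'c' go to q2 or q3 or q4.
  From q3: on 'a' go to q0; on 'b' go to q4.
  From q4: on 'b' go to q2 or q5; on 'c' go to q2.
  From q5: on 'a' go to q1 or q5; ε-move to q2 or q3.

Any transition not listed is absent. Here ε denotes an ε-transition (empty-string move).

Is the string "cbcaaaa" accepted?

Yes

Start: ε-closure({q0}) = {q0, q2, q3, q5}.
Read 'c': {q0, q2, q3, q5} → {q2, q3, q4, q5}.
Read 'b': {q2, q3, q4, q5} → {q1, q2, q3, q4, q5}.
Read 'c': {q1, q2, q3, q4, q5} → {q2, q3, q4}.
Read 'a': {q2, q3, q4} → {q0, q2, q3, q5}.
Read 'a': {q0, q2, q3, q5} → {q0, q1, q2, q3, q5}.
Read 'a': {q0, q1, q2, q3, q5} → {q0, q1, q2, q3, q5}.
Read 'a': {q0, q1, q2, q3, q5} → {q0, q1, q2, q3, q5}.
The final set {q0, q1, q2, q3, q5} contains the accepting states q0, q5.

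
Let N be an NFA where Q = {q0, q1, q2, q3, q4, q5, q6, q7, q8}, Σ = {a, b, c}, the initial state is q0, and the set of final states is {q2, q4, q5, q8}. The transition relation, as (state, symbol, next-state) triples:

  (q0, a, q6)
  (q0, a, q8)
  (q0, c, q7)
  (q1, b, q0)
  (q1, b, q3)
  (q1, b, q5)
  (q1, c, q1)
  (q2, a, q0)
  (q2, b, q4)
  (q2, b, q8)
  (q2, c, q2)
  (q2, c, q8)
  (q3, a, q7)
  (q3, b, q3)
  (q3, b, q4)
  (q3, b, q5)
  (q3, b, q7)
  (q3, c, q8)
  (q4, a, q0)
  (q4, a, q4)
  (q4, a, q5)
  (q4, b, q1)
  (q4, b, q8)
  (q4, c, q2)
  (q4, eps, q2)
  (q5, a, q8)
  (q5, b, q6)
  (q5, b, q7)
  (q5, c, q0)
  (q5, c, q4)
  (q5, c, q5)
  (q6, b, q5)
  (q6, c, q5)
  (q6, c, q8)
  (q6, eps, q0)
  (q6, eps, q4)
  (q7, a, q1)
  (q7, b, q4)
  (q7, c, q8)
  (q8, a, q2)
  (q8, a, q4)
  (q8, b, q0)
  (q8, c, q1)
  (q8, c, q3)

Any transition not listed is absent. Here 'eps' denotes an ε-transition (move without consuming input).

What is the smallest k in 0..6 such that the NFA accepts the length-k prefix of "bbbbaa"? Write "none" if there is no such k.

none

Start in {q0}.
Read 'b': {q0} → ∅.
The set is empty and remains empty for the remaining 5 symbols.
No reachable set along the way intersects F.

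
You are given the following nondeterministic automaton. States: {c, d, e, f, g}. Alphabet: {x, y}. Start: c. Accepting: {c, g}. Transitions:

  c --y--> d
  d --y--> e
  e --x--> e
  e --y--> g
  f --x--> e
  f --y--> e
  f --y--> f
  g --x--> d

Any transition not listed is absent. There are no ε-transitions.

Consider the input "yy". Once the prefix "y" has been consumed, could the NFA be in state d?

Start in {c}.
Read 'y': c→{d}; now {d}.
State d is in {d}.

Yes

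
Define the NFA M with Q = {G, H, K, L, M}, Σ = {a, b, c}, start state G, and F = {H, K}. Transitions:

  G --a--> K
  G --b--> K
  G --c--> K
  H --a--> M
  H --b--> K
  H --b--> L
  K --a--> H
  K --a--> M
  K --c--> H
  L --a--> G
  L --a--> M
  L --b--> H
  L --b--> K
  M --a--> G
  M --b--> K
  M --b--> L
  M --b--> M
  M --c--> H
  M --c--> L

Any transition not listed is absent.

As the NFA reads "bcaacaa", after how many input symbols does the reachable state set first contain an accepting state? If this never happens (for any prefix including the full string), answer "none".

1

Start in {G}.
Read 'b': {G} → {K}.
None of the earlier sets intersect F, but {K} does.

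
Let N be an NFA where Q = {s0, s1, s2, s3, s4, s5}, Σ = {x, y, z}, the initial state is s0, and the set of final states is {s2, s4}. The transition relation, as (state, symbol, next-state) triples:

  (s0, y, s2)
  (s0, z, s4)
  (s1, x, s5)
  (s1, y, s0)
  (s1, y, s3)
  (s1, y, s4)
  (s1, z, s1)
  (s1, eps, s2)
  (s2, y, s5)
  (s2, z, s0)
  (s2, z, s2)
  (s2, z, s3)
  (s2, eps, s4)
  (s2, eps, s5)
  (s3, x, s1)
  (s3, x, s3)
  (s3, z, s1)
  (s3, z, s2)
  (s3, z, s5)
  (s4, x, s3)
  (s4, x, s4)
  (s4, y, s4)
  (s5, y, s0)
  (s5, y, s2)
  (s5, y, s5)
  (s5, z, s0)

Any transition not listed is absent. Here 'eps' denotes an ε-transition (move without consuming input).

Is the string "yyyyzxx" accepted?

Start in {s0}.
Read 'y': {s0} → {s2, s4, s5}.
Read 'y': {s2, s4, s5} → {s0, s2, s4, s5}.
Read 'y': {s0, s2, s4, s5} → {s0, s2, s4, s5}.
Read 'y': {s0, s2, s4, s5} → {s0, s2, s4, s5}.
Read 'z': {s0, s2, s4, s5} → {s0, s2, s3, s4, s5}.
Read 'x': {s0, s2, s3, s4, s5} → {s1, s2, s3, s4, s5}.
Read 'x': {s1, s2, s3, s4, s5} → {s1, s2, s3, s4, s5}.
The final set {s1, s2, s3, s4, s5} contains the accepting states s2, s4.

Yes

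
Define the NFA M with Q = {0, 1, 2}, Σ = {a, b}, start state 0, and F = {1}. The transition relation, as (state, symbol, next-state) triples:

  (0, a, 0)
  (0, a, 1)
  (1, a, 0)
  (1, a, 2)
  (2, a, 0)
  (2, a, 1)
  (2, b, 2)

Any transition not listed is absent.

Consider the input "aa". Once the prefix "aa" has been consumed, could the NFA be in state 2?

Start in {0}.
Read 'a': 0→{0, 1}; now {0, 1}.
Read 'a': 0→{0, 1}, 1→{0, 2}; now {0, 1, 2}.
State 2 is in {0, 1, 2}.

Yes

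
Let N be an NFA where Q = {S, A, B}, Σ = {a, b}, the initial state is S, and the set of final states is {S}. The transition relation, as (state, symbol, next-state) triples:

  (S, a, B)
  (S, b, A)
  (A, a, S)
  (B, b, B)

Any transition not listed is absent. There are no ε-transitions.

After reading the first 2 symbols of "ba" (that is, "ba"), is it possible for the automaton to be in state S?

Start in {S}.
Read 'b': S→{A}; now {A}.
Read 'a': A→{S}; now {S}.
State S is in {S}.

Yes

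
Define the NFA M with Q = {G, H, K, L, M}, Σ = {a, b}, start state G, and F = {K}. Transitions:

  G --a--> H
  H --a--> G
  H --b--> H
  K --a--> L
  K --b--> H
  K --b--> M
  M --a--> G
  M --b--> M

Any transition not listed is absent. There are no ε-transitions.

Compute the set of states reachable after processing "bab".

∅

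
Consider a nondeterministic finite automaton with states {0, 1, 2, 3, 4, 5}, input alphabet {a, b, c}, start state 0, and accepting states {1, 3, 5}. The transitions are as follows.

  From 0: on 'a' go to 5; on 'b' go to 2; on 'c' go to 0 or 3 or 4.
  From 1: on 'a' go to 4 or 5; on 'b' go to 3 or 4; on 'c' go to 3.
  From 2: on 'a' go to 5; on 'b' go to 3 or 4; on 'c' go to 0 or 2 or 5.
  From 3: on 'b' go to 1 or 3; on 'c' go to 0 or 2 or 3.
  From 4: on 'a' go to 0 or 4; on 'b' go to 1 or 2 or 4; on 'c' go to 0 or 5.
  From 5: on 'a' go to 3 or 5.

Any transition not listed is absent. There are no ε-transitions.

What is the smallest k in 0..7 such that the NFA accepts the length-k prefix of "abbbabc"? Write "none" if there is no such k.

Start in {0}.
Read 'a': 0→{5}; now {5}.
None of the earlier sets intersect F, but {5} does.

1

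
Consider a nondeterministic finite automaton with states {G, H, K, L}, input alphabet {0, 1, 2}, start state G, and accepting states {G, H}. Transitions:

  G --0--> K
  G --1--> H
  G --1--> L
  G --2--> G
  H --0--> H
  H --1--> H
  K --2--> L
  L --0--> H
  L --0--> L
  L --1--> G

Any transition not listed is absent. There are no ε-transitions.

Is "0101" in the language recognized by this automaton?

Start in {G}.
Read '0': {G} → {K}.
Read '1': {K} → ∅.
The set is empty and remains empty for the remaining 2 symbols.
The final set ∅ contains no accepting state.

No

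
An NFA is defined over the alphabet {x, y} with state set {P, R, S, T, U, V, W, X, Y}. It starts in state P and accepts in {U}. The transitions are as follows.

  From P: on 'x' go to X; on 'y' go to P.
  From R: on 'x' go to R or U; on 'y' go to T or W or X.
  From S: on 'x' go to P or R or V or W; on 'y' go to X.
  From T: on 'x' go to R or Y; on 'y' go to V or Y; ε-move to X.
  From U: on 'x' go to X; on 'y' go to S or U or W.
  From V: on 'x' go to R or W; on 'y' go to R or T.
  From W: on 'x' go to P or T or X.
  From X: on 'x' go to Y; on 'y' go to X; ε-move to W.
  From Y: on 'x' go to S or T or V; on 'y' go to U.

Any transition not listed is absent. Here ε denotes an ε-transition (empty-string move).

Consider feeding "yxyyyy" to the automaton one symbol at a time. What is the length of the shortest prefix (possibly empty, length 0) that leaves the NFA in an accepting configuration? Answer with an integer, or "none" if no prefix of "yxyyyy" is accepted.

none

Start in {P}.
Read 'y': P→{P}; now {P}.
Read 'x': P→{X}; union {X}; ε-closure = {W, X}.
Read 'y': W→∅, X→{X}; union {X}; ε-closure = {W, X}.
Read 'y': W→∅, X→{X}; union {X}; ε-closure = {W, X}.
Read 'y': W→∅, X→{X}; union {X}; ε-closure = {W, X}.
Read 'y': W→∅, X→{X}; union {X}; ε-closure = {W, X}.
No reachable set along the way intersects F.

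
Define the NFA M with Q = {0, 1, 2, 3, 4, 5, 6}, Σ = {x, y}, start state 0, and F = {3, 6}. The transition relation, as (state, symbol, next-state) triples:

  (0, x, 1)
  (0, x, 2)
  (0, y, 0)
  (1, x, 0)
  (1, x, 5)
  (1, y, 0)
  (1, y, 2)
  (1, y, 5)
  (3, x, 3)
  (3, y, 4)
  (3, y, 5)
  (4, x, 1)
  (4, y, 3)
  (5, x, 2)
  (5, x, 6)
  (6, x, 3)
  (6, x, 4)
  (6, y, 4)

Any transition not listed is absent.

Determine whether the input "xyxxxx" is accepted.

Start in {0}.
Read 'x': 0→{1, 2}; now {1, 2}.
Read 'y': 1→{0, 2, 5}, 2→∅; now {0, 2, 5}.
Read 'x': 0→{1, 2}, 2→∅, 5→{2, 6}; now {1, 2, 6}.
Read 'x': 1→{0, 5}, 2→∅, 6→{3, 4}; now {0, 3, 4, 5}.
Read 'x': 0→{1, 2}, 3→{3}, 4→{1}, 5→{2, 6}; now {1, 2, 3, 6}.
Read 'x': 1→{0, 5}, 2→∅, 3→{3}, 6→{3, 4}; now {0, 3, 4, 5}.
The final set {0, 3, 4, 5} contains the accepting state 3.

Yes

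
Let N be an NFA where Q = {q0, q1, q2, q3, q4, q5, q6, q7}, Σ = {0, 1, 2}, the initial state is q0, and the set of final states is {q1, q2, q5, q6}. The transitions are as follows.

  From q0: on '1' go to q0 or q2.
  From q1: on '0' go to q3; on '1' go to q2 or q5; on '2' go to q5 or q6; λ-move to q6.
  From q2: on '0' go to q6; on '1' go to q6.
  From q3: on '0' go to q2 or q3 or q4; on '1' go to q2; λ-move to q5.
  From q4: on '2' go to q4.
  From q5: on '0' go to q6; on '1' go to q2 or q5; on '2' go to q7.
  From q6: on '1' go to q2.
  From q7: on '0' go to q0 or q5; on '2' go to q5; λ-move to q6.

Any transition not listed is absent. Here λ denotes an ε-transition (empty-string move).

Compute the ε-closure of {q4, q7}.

{q4, q6, q7}

Begin with {q4, q7}.
ε-move q7 → q6; add q6.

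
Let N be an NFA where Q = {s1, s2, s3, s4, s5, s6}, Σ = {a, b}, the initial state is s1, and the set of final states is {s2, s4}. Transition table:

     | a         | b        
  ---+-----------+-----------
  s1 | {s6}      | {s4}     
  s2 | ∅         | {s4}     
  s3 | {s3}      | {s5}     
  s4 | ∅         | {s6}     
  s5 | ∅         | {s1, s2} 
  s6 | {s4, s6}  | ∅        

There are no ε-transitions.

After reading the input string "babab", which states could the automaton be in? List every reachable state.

∅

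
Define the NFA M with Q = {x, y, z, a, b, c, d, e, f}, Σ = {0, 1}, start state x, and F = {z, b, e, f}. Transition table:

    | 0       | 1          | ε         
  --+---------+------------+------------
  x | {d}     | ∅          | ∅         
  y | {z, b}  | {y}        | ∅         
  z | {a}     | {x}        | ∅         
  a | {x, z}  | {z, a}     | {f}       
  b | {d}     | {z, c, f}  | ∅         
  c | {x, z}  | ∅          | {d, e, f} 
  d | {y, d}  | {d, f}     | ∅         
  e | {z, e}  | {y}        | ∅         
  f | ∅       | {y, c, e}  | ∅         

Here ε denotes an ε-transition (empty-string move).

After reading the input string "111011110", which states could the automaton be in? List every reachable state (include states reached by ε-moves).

∅

Start in {x}.
Read '1': x→∅; now ∅.
The set is empty and remains empty for the remaining 8 symbols.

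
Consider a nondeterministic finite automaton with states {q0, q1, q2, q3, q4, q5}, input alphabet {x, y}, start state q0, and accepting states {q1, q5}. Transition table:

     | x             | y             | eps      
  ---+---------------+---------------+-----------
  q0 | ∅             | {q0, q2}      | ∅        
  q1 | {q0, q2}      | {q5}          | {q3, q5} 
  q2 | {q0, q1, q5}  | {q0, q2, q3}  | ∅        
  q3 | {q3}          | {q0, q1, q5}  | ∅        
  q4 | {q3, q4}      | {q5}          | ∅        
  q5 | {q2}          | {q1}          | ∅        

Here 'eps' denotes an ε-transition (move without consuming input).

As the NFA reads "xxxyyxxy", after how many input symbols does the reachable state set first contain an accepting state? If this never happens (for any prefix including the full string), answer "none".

none

Start in {q0}.
Read 'x': q0→∅; now ∅.
The set is empty and remains empty for the remaining 7 symbols.
No reachable set along the way intersects F.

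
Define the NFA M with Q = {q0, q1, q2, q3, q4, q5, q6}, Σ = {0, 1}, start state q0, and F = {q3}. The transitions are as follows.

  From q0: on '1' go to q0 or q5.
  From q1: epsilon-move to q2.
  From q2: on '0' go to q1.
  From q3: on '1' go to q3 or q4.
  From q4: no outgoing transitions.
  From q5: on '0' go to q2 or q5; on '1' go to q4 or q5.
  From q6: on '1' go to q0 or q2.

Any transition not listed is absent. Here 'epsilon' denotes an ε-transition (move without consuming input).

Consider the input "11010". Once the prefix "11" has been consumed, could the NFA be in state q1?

Start in {q0}.
Read '1': q0→{q0, q5}; now {q0, q5}.
Read '1': q0→{q0, q5}, q5→{q4, q5}; now {q0, q4, q5}.
State q1 is not in {q0, q4, q5}.

No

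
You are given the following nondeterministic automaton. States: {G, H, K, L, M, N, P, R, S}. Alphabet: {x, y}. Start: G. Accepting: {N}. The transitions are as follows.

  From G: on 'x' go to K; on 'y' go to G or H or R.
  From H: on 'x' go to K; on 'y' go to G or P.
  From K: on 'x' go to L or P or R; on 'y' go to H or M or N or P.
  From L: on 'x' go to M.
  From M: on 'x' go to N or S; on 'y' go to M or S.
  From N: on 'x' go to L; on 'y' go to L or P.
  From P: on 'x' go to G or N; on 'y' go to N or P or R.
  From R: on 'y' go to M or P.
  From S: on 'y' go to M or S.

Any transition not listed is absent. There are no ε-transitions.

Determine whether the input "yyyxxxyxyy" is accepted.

Yes

Start in {G}.
Read 'y': G→{G, H, R}; now {G, H, R}.
Read 'y': G→{G, H, R}, H→{G, P}, R→{M, P}; now {G, H, M, P, R}.
Read 'y': G→{G, H, R}, H→{G, P}, M→{M, S}, P→{N, P, R}, R→{M, P}; now {G, H, M, N, P, R, S}.
Read 'x': G→{K}, H→{K}, M→{N, S}, N→{L}, P→{G, N}, R→∅, S→∅; now {G, K, L, N, S}.
Read 'x': G→{K}, K→{L, P, R}, L→{M}, N→{L}, S→∅; now {K, L, M, P, R}.
Read 'x': K→{L, P, R}, L→{M}, M→{N, S}, P→{G, N}, R→∅; now {G, L, M, N, P, R, S}.
Read 'y': G→{G, H, R}, L→∅, M→{M, S}, N→{L, P}, P→{N, P, R}, R→{M, P}, S→{M, S}; now {G, H, L, M, N, P, R, S}.
Read 'x': G→{K}, H→{K}, L→{M}, M→{N, S}, N→{L}, P→{G, N}, R→∅, S→∅; now {G, K, L, M, N, S}.
Read 'y': G→{G, H, R}, K→{H, M, N, P}, L→∅, M→{M, S}, N→{L, P}, S→{M, S}; now {G, H, L, M, N, P, R, S}.
Read 'y': G→{G, H, R}, H→{G, P}, L→∅, M→{M, S}, N→{L, P}, P→{N, P, R}, R→{M, P}, S→{M, S}; now {G, H, L, M, N, P, R, S}.
The final set {G, H, L, M, N, P, R, S} contains the accepting state N.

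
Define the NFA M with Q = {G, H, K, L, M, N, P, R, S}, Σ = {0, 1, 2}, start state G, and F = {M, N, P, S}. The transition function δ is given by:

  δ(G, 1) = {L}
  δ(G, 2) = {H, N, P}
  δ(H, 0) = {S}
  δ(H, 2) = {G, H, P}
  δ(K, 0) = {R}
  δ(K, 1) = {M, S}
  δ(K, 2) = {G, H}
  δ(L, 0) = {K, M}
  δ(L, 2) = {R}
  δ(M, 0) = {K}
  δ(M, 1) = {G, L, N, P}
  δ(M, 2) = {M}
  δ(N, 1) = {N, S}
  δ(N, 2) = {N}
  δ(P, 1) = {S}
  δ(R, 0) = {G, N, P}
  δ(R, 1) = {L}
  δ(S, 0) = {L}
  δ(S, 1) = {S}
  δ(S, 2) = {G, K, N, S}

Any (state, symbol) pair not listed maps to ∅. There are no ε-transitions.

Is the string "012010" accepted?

No

Start in {G}.
Read '0': {G} → ∅.
The set is empty and remains empty for the remaining 5 symbols.
The final set ∅ contains no accepting state.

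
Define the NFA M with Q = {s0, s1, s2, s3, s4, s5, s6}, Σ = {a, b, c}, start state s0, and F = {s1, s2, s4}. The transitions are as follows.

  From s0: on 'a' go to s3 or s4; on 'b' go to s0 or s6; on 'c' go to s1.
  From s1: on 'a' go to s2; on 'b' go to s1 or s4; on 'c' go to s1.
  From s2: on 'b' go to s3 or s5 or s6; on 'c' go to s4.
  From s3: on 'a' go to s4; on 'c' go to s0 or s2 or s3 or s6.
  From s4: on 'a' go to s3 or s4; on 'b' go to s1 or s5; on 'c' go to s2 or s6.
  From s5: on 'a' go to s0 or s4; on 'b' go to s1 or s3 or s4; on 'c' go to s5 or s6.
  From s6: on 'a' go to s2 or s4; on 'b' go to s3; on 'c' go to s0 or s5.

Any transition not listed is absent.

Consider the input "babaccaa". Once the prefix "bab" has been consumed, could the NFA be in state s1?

Yes

Start in {s0}.
Read 'b': s0→{s0, s6}; now {s0, s6}.
Read 'a': s0→{s3, s4}, s6→{s2, s4}; now {s2, s3, s4}.
Read 'b': s2→{s3, s5, s6}, s3→∅, s4→{s1, s5}; now {s1, s3, s5, s6}.
State s1 is in {s1, s3, s5, s6}.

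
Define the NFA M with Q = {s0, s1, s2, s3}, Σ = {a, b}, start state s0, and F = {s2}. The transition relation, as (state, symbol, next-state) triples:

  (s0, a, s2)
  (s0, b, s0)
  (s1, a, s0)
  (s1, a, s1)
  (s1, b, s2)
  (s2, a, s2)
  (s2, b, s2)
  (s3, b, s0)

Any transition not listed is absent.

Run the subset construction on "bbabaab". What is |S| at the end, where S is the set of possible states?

Start in {s0}.
Read 'b': {s0} → {s0}.
Read 'b': {s0} → {s0}.
Read 'a': {s0} → {s2}.
Read 'b': {s2} → {s2}.
Read 'a': {s2} → {s2}.
Read 'a': {s2} → {s2}.
Read 'b': {s2} → {s2}.
That set has 1 state.

1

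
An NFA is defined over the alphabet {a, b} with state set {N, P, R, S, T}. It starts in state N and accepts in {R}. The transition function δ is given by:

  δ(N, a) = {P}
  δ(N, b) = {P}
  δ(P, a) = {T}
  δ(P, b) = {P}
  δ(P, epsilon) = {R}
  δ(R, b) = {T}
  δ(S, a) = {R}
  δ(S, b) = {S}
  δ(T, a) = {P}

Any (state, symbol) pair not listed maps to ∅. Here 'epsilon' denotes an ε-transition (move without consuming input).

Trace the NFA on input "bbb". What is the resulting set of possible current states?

{P, R, T}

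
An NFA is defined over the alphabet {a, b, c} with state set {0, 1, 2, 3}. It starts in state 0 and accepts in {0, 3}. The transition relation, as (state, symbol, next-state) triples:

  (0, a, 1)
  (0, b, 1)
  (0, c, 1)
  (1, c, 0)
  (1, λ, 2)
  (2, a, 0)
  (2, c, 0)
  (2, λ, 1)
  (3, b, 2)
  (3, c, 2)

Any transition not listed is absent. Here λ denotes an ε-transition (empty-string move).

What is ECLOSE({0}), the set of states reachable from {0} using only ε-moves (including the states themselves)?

Begin with {0}.
No ε-moves leave this set, so the closure equals the set itself.

{0}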